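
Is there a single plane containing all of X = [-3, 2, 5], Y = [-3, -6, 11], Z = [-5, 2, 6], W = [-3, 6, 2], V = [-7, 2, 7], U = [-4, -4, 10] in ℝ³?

Yes

The plane through X, Y, Z has normal n = XY × XZ = (-8, -12, -16) and equation n·P = -80.
Checking the remaining points: n·W = -80, n·V = -80, n·U = -80.
All equal -80, so all 6 points lie in one plane.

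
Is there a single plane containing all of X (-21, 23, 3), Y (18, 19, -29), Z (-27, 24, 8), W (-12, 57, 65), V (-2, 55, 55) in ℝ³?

No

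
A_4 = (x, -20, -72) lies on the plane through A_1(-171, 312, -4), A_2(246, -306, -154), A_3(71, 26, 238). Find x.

55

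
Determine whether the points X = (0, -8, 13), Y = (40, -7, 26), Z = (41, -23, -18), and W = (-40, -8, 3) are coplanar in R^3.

With X as base: XY = (40, 1, 13), XZ = (41, -15, -31), XW = (-40, 0, -10).
XZ × XW = (150, 1650, -600).
XY · (XZ × XW) = -150.
Since -150 ≠ 0, the four points are not coplanar.

No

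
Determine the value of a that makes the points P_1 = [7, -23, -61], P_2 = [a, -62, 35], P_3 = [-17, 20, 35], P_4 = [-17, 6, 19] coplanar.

-65

The points are coplanar iff P_1P_2 · (P_1P_3 × P_1P_4) = 0.
Expanding, this is linear in a: (656)a + (42640) = 0.
So a = -65.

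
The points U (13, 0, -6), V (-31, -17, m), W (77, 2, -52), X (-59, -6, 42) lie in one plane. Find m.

10

The points are coplanar iff UV · (UW × UX) = 0.
Expanding, this is linear in m: (-240)m + (2400) = 0.
So m = 10.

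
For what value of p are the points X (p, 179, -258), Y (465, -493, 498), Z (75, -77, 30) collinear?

-165

Collinearity requires XY × XZ = 0; each component is linear in p.
The y-component gives (-468)p + (-77220) = 0, so p = -165.
The remaining components then also vanish.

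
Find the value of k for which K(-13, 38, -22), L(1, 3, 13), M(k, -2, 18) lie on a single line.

3

Collinearity requires KL × KM = 0; each component is linear in k.
The y-component gives (35)k + (-105) = 0, so k = 3.
The remaining components then also vanish.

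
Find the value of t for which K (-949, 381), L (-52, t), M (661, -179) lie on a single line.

69

The three points are collinear iff det[KL; KM] = 0.
This determinant is linear in t: (-1610)t + (111090) = 0, so t = 69.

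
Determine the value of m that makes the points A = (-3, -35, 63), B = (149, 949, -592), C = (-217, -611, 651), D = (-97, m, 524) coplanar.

Normal to plane ABC: n = (201312, 50794, 123024); plane equation n·P = 5368786.
Requiring n·D = 5368786: (50794)m + (44937312) = 5368786.
So m = -779.

-779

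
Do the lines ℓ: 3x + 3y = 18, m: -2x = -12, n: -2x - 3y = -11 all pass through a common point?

No

Lines aᵢx + bᵢy = cᵢ with pairwise distinct directions are concurrent exactly when det[aᵢ bᵢ cᵢ] = 0.
Here the determinant is 6.
Nonzero, so no common point exists.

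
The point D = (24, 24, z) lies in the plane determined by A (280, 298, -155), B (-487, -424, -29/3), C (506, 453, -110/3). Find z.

A normal to the plane is n = AB × AC = (-323890/3, 123607, 44287).
D lies in the plane iff n · AD = 0.
This gives (44287)z + (1904341/3) = 0, so z = -43/3.

-43/3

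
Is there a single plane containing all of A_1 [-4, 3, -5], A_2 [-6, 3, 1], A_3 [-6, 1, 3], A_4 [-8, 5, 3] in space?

A normal to the plane through A_1, A_2, A_3 is n = A_1A_2 × A_1A_3 = (12, 4, 4).
The plane has equation n·P = -56. For A_4: n·A_4 = -64.
-64 ≠ -56, so A_4 is off the plane.

No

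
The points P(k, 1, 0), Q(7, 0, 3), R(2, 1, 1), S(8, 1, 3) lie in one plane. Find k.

-1

Coplanarity ⇔ det[PQ; PR; PS] = 0.
Expanding, this is linear in k: (-2)k + (-2) = 0.
So k = -1.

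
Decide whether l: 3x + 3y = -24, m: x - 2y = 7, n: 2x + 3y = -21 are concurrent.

The three lines meet at one point iff the augmented coefficient matrix [aᵢ bᵢ cᵢ] has rank < 3, i.e. its determinant vanishes.
Here the determinant is 0.
It vanishes, so the lines are concurrent at (-3, -5).

Yes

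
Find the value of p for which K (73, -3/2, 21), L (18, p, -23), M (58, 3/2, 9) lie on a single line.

19/2

Direction KM = (-15, 3, -12). From the x-coordinate of L, the parameter along the line is τ = (18 − 73)/(-15) = 11/3.
Then p = (-3/2) + 11/3·(3) = 19/2.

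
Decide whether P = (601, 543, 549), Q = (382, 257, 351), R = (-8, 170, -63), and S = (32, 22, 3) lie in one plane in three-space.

The four points are coplanar iff the 3×3 determinant with rows PQ, PR, PS is zero.
Rows: (-219, -286, -198), (-609, -373, -612), (-569, -521, -546).
Expanding along the first row: (-219)(-115194) − (-286)(-15714) + (-198)(105052) = -67014.
Nonzero ⇒ not coplanar.

No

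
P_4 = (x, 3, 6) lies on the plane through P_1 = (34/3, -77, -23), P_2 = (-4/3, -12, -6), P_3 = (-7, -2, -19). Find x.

-7/3

Coplanarity requires P_1P_2 · (P_1P_3 × P_1P_4) = 0.
P_1P_2 = (-38/3, 65, 17), P_1P_3 = (-55/3, 75, 4); the triple product is linear in x with coefficient -1015 and constant term -7105/3.
Setting it to zero: x = -7/3.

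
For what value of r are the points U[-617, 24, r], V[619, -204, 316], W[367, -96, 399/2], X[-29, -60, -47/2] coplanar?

Coplanarity ⇔ det[UV; UW; UX] = 0.
Expanding, this is linear in r: (-33696)r + (-11641968) = 0.
So r = -691/2.

-691/2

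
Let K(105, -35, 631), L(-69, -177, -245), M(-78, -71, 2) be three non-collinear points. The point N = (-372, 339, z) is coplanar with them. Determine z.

The plane through K, L, M has equation 57782x + 50862y − 19722z = -8157642.
Substituting N: (-19722)z + (-4252686) = -8157642, so z = 198.

198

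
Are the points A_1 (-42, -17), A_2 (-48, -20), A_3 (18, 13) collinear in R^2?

A_1A_2 = (-6, -3), A_1A_3 = (60, 30).
Checking proportionality: A_1A_3 = -10·A_1A_2, so the vectors are parallel and the points are collinear.

Yes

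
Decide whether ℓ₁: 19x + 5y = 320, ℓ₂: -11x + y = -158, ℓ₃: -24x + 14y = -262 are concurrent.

Lines aᵢx + bᵢy = cᵢ with pairwise distinct directions are concurrent exactly when det[aᵢ bᵢ cᵢ] = 0.
Here the determinant is 0.
It vanishes, so the lines are concurrent at (15, 7).

Yes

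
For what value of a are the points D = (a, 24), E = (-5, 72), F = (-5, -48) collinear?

Collinearity: (D − E) must be parallel to (F − E) = (0, -120).
Cross-multiplying the components: (a − (-5))·(-120) = (-48)·(0).
Solving gives a = -5.

-5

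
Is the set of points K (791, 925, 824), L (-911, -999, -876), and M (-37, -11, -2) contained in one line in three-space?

KL = (-1702, -1924, -1700), KM = (-828, -936, -826).
Comparing components 2 and 3: (-1924)(-826) − (-1700)(-936) = -1976 ≠ 0, so KL and KM are not parallel and the points are not collinear.

No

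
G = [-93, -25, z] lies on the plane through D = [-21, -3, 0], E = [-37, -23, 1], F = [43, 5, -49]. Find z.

47

Coplanarity requires DE · (DF × DG) = 0.
DE = (-16, -20, 1), DF = (64, 8, -49); the triple product is linear in z with coefficient 1152 and constant term -54144.
Setting it to zero: z = 47.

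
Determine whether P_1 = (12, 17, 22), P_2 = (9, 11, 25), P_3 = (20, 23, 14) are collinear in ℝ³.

No

P_1P_2 = (-3, -6, 3), P_1P_3 = (8, 6, -8).
P_1P_2 × P_1P_3 = (30, 0, 30).
The cross product is nonzero, so the points do not lie on one line.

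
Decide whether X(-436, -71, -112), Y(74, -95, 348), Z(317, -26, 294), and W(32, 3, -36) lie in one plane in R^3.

No

With X as base: XY = (510, -24, 460), XZ = (753, 45, 406), XW = (468, 74, 76).
XZ × XW = (-26624, 132780, 34662).
XY · (XZ × XW) = -820440.
Since -820440 ≠ 0, the four points are not coplanar.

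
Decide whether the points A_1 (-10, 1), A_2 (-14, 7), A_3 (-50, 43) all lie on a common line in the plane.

No

A_1A_2 = (-4, 6), A_1A_3 = (-40, 42).
Twice the signed area of △A_1A_2A_3 is (-4)(42) − (6)(-40) = 72.
The area is nonzero, so the three points are not collinear.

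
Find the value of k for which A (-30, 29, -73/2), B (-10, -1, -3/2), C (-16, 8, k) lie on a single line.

-12

Direction AB = (20, -30, 35). From the x-coordinate of C, the parameter along the line is τ = (-16 − (-30))/20 = 7/10.
Then k = (-73/2) + 7/10·(35) = -12.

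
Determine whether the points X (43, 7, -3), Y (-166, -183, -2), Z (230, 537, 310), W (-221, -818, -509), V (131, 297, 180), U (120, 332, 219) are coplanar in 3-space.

No

The plane through X, Y, Z has normal n = XY × XZ = (-60000, 65604, -75240) and equation n·P = -1895052.
Checking the remaining points: n·W = -2106912, n·V = -1918812, n·U = -1897032.
Since n·W = -2106912 ≠ -1895052, W is off the plane and the points are not all coplanar.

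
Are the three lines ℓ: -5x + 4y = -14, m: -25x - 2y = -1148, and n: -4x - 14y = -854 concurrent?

Yes

Intersecting ℓ and m: solving the 2×2 system gives (x, y) = (42, 49).
Substitute into n: (-4)(42) + (-14)(49) = -854.
This equals -854, so (42, 49) lies on all three lines and they are concurrent.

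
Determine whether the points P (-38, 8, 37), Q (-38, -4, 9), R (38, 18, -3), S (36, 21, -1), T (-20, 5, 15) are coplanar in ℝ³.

No

The plane through P, Q, R has normal n = PQ × PR = (760, -2128, 912) and equation n·X = -12160.
Checking the remaining points: n·S = -18240, n·T = -12160.
Since n·S = -18240 ≠ -12160, S is off the plane and the points are not all coplanar.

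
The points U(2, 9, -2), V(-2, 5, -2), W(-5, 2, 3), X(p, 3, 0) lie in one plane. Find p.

-4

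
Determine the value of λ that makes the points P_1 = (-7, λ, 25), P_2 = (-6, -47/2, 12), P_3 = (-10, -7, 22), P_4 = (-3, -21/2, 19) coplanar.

-1

Coplanarity ⇔ det[P_1P_2; P_1P_3; P_1P_4] = 0.
Expanding, this is linear in λ: (-58)λ + (-58) = 0.
So λ = -1.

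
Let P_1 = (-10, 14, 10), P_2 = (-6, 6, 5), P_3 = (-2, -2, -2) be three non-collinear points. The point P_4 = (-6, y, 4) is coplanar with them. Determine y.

Coplanarity requires P_1P_2 · (P_1P_3 × P_1P_4) = 0.
P_1P_2 = (4, -8, -5), P_1P_3 = (8, -16, -12); the triple product is linear in y with coefficient 8 and constant term -48.
Setting it to zero: y = 6.

6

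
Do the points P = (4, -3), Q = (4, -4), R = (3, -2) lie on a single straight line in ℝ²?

PQ = (0, -1), PR = (-1, 1).
If collinear, PR would be a scalar multiple of PQ. But (0)·(1) ≠ (-1)·(-1) (difference -1), so they are not parallel; the points are not collinear.

No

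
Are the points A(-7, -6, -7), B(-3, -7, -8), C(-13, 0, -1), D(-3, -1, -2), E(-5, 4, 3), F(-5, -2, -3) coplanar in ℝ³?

The plane through A, B, C has normal n = AB × AC = (0, -18, 18) and equation n·P = -18.
Checking the remaining points: n·D = -18, n·E = -18, n·F = -18.
All equal -18, so all 6 points lie in one plane.

Yes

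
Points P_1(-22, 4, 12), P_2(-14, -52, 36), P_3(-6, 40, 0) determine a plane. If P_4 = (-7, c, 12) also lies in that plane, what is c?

10

The plane through P_1, P_2, P_3 has equation −192x + 480y + 1184z = 20352.
Substituting P_4: (480)c + (15552) = 20352, so c = 10.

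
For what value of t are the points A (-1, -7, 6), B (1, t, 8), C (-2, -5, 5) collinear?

-11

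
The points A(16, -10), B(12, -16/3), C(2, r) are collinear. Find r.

19/3

The three points are collinear iff det[AB; AC] = 0.
This determinant is linear in r: (-4)r + (76/3) = 0, so r = 19/3.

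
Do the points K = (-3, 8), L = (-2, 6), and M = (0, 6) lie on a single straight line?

KL = (1, -2), KM = (3, -2).
Twice the signed area of △KLM is (1)(-2) − (-2)(3) = 4.
The area is nonzero, so the three points are not collinear.

No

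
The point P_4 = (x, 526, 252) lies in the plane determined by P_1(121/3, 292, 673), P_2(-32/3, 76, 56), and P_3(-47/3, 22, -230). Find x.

A normal to the plane is n = P_1P_2 × P_1P_3 = (28458, -11501, 1674).
P_4 lies in the plane iff n · P_1P_4 = 0.
This gives (28458)x + (-4543794) = 0, so x = 479/3.

479/3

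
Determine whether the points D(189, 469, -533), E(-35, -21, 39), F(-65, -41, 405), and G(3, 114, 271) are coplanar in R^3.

Yes

The four points are coplanar iff the 3×3 determinant with rows DE, DF, DG is zero.
Rows: (-224, -490, 572), (-254, -510, 938), (-186, -355, 804).
Expanding along the first row: (-224)(-77050) − (-490)(-29748) + (572)(-4690) = 0.
Zero determinant ⇒ coplanar.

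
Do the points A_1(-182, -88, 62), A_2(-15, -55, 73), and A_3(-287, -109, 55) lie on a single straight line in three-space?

A_1A_2 = (167, 33, 11), A_1A_3 = (-105, -21, -7).
Comparing components 3 and 1: (11)(-105) − (167)(-7) = 14 ≠ 0, so A_1A_2 and A_1A_3 are not parallel and the points are not collinear.

No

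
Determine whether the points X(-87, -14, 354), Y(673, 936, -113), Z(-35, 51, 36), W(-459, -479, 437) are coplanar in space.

Yes

A normal to the plane through X, Y, Z is n = XY × XZ = (-271745, 217396, 0).
The plane has equation n·P = 20598271. For W: n·W = 20598271.
Equal, so W lies in the plane and all four are coplanar.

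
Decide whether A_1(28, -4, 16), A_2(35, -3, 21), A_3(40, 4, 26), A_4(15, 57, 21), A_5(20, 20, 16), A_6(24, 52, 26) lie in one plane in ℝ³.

Yes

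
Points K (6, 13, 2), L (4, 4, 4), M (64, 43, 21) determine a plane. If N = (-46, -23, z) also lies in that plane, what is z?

-12

A normal to the plane is n = KL × KM = (-231, 154, 462).
N lies in the plane iff n · KN = 0.
This gives (462)z + (5544) = 0, so z = -12.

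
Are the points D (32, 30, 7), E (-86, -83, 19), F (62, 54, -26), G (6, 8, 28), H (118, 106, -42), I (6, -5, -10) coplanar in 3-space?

The plane through D, E, F has normal n = DE × DF = (3441, -3534, 558) and equation n·P = 7998.
Checking the remaining points: n·G = 7998, n·H = 7998, n·I = 32736.
Since n·I = 32736 ≠ 7998, I is off the plane and the points are not all coplanar.

No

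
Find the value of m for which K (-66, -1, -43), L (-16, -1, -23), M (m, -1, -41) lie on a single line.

-61

Collinearity requires KL × KM = 0; each component is linear in m.
The y-component gives (20)m + (1220) = 0, so m = -61.
The remaining components then also vanish.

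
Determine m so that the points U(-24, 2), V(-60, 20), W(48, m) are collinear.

Collinearity: (W − U) must be parallel to (V − U) = (-36, 18).
Cross-multiplying the components: (m − 2)·(-36) = (72)·(18).
Solving gives m = -34.

-34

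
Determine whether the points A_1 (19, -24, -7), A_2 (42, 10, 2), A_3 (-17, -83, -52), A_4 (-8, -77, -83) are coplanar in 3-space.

No

A normal to the plane through A_1, A_2, A_3 is n = A_1A_2 × A_1A_3 = (-999, 711, -133).
The plane has equation n·P = -35114. For A_4: n·A_4 = -35716.
-35716 ≠ -35114, so A_4 is off the plane.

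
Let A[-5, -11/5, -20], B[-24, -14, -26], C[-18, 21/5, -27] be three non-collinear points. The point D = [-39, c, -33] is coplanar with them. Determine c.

Coplanarity requires AB · (AC × AD) = 0.
AB = (-19, -59/5, -6), AC = (-13, 32/5, -7); the triple product is linear in c with coefficient -55 and constant term -660.
Setting it to zero: c = -12.

-12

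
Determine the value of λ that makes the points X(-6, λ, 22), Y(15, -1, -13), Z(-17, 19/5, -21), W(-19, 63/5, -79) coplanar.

-19/5

Coplanarity ⇔ det[XY; XZ; XW] = 0.
Expanding, this is linear in λ: (1840)λ + (6992) = 0.
So λ = -19/5.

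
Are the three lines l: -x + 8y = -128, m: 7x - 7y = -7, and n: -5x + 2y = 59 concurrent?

The three lines meet at one point iff the augmented coefficient matrix [aᵢ bᵢ cᵢ] has rank < 3, i.e. its determinant vanishes.
Here the determinant is 63.
Nonzero, so no common point exists.

No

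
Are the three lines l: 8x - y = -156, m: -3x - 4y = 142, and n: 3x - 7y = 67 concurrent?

Intersecting l and m: solving the 2×2 system gives (x, y) = (-766/35, -668/35).
Substitute into n: (3)(-766/35) + (-7)(-668/35) = 2378/35.
But n requires 67 ≠ 2378/35, so the three lines have no common point.

No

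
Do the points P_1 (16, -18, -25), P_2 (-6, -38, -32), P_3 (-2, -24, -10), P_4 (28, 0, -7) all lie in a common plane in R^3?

With P_1 as base: P_1P_2 = (-22, -20, -7), P_1P_3 = (-18, -6, 15), P_1P_4 = (12, 18, 18).
P_1P_3 × P_1P_4 = (-378, 504, -252).
P_1P_2 · (P_1P_3 × P_1P_4) = 0.
The scalar triple product vanishes, so the four points are coplanar.

Yes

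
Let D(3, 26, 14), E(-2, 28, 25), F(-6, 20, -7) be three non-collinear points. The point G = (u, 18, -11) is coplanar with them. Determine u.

Coplanarity requires DE · (DF × DG) = 0.
DE = (-5, 2, 11), DF = (-9, -6, -21); the triple product is linear in u with coefficient 24 and constant term 360.
Setting it to zero: u = -15.

-15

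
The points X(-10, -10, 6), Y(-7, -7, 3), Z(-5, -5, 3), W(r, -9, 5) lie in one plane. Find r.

-9

Normal to plane XYZ: n = (6, -6, 0); plane equation n·P = 0.
Requiring n·W = 0: (6)r + (54) = 0.
So r = -9.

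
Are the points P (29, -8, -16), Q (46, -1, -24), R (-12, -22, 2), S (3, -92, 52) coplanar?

No

The four points are coplanar iff the 3×3 determinant with rows PQ, PR, PS is zero.
Rows: (17, 7, -8), (-41, -14, 18), (-26, -84, 68).
Expanding along the first row: (17)(560) − (7)(-2320) + (-8)(3080) = 1120.
Nonzero ⇒ not coplanar.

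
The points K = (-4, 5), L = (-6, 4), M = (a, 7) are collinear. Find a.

0

The three points are collinear iff det[KL; KM] = 0.
This determinant is linear in a: (1)a + (0) = 0, so a = 0.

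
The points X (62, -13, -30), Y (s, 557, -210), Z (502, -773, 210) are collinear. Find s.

-268

Collinearity requires XY × XZ = 0; each component is linear in s.
The y-component gives (-240)s + (-64320) = 0, so s = -268.
The remaining components then also vanish.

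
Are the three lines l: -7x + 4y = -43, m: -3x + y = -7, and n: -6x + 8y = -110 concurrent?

Yes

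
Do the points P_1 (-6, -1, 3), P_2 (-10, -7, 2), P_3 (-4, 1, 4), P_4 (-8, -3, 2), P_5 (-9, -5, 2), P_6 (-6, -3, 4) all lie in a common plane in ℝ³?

Yes

The plane through P_1, P_2, P_3 has normal n = P_1P_2 × P_1P_3 = (-4, 2, 4) and equation n·P = 34.
Checking the remaining points: n·P_4 = 34, n·P_5 = 34, n·P_6 = 34.
All equal 34, so all 6 points lie in one plane.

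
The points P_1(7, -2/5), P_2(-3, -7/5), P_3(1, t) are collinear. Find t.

Collinearity: (P_3 − P_1) must be parallel to (P_2 − P_1) = (-10, -1).
Cross-multiplying the components: (t − (-2/5))·(-10) = (-6)·(-1).
Solving gives t = -1.

-1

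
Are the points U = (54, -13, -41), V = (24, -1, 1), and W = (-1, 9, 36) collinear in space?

UV = (-30, 12, 42), UW = (-55, 22, 77).
UV × UW = (0, 0, 0).
The cross product vanishes, so the three points are collinear.

Yes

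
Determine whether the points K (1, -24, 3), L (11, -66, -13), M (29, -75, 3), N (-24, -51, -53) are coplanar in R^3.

No

With K as base: KL = (10, -42, -16), KM = (28, -51, 0), KN = (-25, -27, -56).
KM × KN = (2856, 1568, -2031).
KL · (KM × KN) = -4800.
Since -4800 ≠ 0, the four points are not coplanar.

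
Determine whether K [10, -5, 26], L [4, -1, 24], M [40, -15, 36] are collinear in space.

No

KL = (-6, 4, -2), KM = (30, -10, 10).
Comparing components 2 and 3: (4)(10) − (-2)(-10) = 20 ≠ 0, so KL and KM are not parallel and the points are not collinear.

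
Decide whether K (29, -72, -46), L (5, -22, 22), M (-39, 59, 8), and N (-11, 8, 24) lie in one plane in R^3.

A normal to the plane through K, L, M is n = KL × KM = (-6208, -3328, 256).
The plane has equation n·P = 47808. For N: n·N = 47808.
Equal, so N lies in the plane and all four are coplanar.

Yes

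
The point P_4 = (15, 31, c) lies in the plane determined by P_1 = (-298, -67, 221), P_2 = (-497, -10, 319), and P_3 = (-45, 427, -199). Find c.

-31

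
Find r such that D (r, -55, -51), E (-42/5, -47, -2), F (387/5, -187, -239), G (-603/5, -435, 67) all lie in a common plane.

Coplanarity ⇔ det[DE; DF; DG] = 0.
Expanding, this is linear in r: (101616)r + (-6909888/5) = 0.
So r = 68/5.

68/5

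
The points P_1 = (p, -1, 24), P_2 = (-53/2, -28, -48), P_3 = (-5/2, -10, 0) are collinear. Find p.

19/2

Collinearity requires P_1P_2 × P_1P_3 = 0; each component is linear in p.
The y-component gives (48)p + (-456) = 0, so p = 19/2.
The remaining components then also vanish.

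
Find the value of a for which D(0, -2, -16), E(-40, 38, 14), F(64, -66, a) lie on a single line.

-64

Direction DE = (-40, 40, 30). From the x-coordinate of F, the parameter along the line is τ = (64 − 0)/(-40) = -8/5.
Then a = (-16) + (-8/5)·(30) = -64.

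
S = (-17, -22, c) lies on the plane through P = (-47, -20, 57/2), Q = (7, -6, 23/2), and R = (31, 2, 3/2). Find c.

65/2

A normal to the plane is n = PQ × PR = (-4, 132, 96).
S lies in the plane iff n · PS = 0.
This gives (96)c + (-3120) = 0, so c = 65/2.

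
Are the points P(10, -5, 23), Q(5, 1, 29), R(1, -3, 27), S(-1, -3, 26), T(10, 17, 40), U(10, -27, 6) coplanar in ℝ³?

The plane through P, Q, R has normal n = PQ × PR = (12, -34, 44) and equation n·X = 1302.
Checking the remaining points: n·S = 1234, n·T = 1302, n·U = 1302.
Since n·S = 1234 ≠ 1302, S is off the plane and the points are not all coplanar.

No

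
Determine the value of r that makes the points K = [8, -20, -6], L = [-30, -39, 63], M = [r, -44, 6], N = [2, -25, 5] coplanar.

2

The points are coplanar iff KL · (KM × KN) = 0.
Expanding, this is linear in r: (-136)r + (272) = 0.
So r = 2.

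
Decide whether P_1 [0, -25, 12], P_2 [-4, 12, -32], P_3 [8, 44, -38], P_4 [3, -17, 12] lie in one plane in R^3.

With P_1 as base: P_1P_2 = (-4, 37, -44), P_1P_3 = (8, 69, -50), P_1P_4 = (3, 8, 0).
P_1P_3 × P_1P_4 = (400, -150, -143).
P_1P_2 · (P_1P_3 × P_1P_4) = -858.
Since -858 ≠ 0, the four points are not coplanar.

No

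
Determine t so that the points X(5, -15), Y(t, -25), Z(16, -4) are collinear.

-5

Collinearity: (Y − X) must be parallel to (Z − X) = (11, 11).
Cross-multiplying the components: (t − 5)·(11) = (-10)·(11).
Solving gives t = -5.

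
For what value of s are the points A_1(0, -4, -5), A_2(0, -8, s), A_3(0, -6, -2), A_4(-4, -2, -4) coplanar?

1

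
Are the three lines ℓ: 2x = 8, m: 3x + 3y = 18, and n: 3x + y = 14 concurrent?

Intersecting ℓ and m: solving the 2×2 system gives (x, y) = (4, 2).
Substitute into n: (3)(4) + (1)(2) = 14.
This equals 14, so (4, 2) lies on all three lines and they are concurrent.

Yes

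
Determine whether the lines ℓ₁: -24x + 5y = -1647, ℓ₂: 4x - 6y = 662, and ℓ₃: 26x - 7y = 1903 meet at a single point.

Lines aᵢx + bᵢy = cᵢ with pairwise distinct directions are concurrent exactly when det[aᵢ bᵢ cᵢ] = 0.
Here the determinant is 0.
It vanishes, so the lines are concurrent at (53, -75).

Yes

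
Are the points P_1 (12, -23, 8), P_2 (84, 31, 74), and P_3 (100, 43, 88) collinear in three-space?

P_1P_2 = (72, 54, 66), P_1P_3 = (88, 66, 80).
Comparing components 2 and 3: (54)(80) − (66)(66) = -36 ≠ 0, so P_1P_2 and P_1P_3 are not parallel and the points are not collinear.

No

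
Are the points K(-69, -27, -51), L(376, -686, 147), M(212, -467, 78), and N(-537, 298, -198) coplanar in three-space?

Yes

A normal to the plane through K, L, M is n = KL × KM = (2109, -1767, -10621).
The plane has equation n·P = 443859. For N: n·N = 443859.
Equal, so N lies in the plane and all four are coplanar.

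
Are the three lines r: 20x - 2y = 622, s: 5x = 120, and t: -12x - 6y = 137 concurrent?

No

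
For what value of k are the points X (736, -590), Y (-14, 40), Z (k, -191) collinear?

The three points are collinear iff det[XY; XZ] = 0.
This determinant is linear in k: (-630)k + (164430) = 0, so k = 261.

261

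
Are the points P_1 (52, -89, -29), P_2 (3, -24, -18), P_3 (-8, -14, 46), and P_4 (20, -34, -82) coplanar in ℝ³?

No

A normal to the plane through P_1, P_2, P_3 is n = P_1P_2 × P_1P_3 = (4050, 3015, 225).
The plane has equation n·P = -64260. For P_4: n·P_4 = -39960.
-39960 ≠ -64260, so P_4 is off the plane.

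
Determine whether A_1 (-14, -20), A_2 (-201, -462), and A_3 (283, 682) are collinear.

Yes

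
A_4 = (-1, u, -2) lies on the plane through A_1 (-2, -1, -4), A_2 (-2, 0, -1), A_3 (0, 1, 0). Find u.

0

Coplanarity requires A_1A_2 · (A_1A_3 × A_1A_4) = 0.
A_1A_2 = (0, 1, 3), A_1A_3 = (2, 2, 4); the triple product is linear in u with coefficient 6 and constant term 0.
Setting it to zero: u = 0.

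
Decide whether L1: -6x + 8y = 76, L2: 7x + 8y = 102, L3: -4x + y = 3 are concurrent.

Yes

The three lines meet at one point iff the augmented coefficient matrix [aᵢ bᵢ cᵢ] has rank < 3, i.e. its determinant vanishes.
Here the determinant is 0.
It vanishes, so the lines are concurrent at (2, 11).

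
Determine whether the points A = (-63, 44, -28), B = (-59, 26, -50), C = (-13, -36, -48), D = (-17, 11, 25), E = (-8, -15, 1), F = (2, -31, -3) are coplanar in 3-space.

Yes

The plane through A, B, C has normal n = AB × AC = (-1400, -1020, 580) and equation n·P = 27080.
Checking the remaining points: n·D = 27080, n·E = 27080, n·F = 27080.
All equal 27080, so all 6 points lie in one plane.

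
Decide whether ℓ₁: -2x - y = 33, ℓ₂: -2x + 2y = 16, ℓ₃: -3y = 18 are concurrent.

No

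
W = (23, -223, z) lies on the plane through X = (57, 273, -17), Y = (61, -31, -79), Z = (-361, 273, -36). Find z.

The plane through X, Y, Z has equation 5776x + 25992y − 127072z = 9585272.
Substituting W: (-127072)z + (-5663368) = 9585272, so z = -120.

-120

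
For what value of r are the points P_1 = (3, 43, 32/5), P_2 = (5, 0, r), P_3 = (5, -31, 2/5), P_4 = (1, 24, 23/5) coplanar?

Coplanarity ⇔ det[P_1P_2; P_1P_3; P_1P_4] = 0.
Expanding, this is linear in r: (-186)r + (558) = 0.
So r = 3.

3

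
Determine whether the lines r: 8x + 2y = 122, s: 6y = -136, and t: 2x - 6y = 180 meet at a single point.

No

Intersecting r and s: solving the 2×2 system gives (x, y) = (251/12, -68/3).
Substitute into t: (2)(251/12) + (-6)(-68/3) = 1067/6.
But t requires 180 ≠ 1067/6, so the three lines have no common point.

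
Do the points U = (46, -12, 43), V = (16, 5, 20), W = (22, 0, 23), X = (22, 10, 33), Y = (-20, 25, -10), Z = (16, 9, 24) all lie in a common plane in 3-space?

The plane through U, V, W has normal n = UV × UW = (-64, -48, 48) and equation n·P = -304.
Checking the remaining points: n·X = -304, n·Y = -400, n·Z = -304.
Since n·Y = -400 ≠ -304, Y is off the plane and the points are not all coplanar.

No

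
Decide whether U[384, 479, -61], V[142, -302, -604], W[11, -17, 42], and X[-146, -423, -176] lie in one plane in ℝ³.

No

With U as base: UV = (-242, -781, -543), UW = (-373, -496, 103), UX = (-530, -902, -115).
UW × UX = (149946, -97485, 73566).
UV · (UW × UX) = -97485.
Since -97485 ≠ 0, the four points are not coplanar.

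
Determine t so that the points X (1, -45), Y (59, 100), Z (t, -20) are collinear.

The three points are collinear iff det[XY; XZ] = 0.
This determinant is linear in t: (-145)t + (1595) = 0, so t = 11.

11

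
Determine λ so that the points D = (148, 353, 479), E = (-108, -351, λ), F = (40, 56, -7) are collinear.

-673

Collinearity requires DE × DF = 0; each component is linear in λ.
The x-component gives (297)λ + (199881) = 0, so λ = -673.
The remaining components then also vanish.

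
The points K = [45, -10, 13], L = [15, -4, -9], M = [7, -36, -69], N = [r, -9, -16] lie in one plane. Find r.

16

Normal to plane KLM: n = (-1064, -1624, 1008); plane equation n·P = -18536.
Requiring n·N = -18536: (-1064)r + (-1512) = -18536.
So r = 16.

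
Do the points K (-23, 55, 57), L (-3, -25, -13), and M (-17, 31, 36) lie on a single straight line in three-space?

Yes

KL = (20, -80, -70), KM = (6, -24, -21).
KL × KM = (0, 0, 0).
The cross product vanishes, so the three points are collinear.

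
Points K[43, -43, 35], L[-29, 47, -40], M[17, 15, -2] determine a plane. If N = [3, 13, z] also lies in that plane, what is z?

-9

The plane through K, L, M has equation 1020x − 714y − 1836z = 10302.
Substituting N: (-1836)z + (-6222) = 10302, so z = -9.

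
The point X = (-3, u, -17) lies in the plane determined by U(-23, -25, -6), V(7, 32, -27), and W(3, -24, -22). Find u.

A normal to the plane is n = UV × UW = (-891, -66, -1452).
X lies in the plane iff n · UX = 0.
This gives (-66)u + (-3498) = 0, so u = -53.

-53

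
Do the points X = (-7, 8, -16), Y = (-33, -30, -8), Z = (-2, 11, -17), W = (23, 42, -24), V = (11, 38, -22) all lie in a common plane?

The plane through X, Y, Z has normal n = XY × XZ = (14, 14, 112) and equation n·P = -1778.
Checking the remaining points: n·W = -1778, n·V = -1778.
All equal -1778, so all 5 points lie in one plane.

Yes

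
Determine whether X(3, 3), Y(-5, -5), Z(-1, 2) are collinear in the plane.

XY = (-8, -8), XZ = (-4, -1).
Twice the signed area of △XYZ is (-8)(-1) − (-8)(-4) = -24.
The area is nonzero, so the three points are not collinear.

No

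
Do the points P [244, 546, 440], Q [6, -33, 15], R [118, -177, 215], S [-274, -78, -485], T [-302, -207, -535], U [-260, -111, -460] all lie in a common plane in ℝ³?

The plane through P, Q, R has normal n = PQ × PR = (-177000, 0, 99120) and equation n·X = 424800.
Checking the remaining points: n·S = 424800, n·T = 424800, n·U = 424800.
All equal 424800, so all 6 points lie in one plane.

Yes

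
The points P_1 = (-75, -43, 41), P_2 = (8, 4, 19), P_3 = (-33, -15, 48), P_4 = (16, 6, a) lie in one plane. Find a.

Coplanarity ⇔ det[P_1P_2; P_1P_3; P_1P_4] = 0.
Expanding, this is linear in a: (350)a + (-2100) = 0.
So a = 6.

6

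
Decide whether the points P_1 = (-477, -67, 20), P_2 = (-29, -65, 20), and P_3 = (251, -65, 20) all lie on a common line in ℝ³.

No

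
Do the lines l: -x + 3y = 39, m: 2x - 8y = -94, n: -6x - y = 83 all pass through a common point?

No

Intersecting l and m: solving the 2×2 system gives (x, y) = (-15, 8).
Substitute into n: (-6)(-15) + (-1)(8) = 82.
But n requires 83 ≠ 82, so the three lines have no common point.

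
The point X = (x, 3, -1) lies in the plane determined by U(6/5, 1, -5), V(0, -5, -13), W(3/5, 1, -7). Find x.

2

The plane through U, V, W has equation 12x + (12/5)y − (18/5)z = 174/5.
Substituting X: (12)x + (54/5) = 174/5, so x = 2.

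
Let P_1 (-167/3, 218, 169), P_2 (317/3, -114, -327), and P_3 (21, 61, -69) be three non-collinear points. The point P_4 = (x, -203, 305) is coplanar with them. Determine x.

66

Coplanarity requires P_1P_2 · (P_1P_3 × P_1P_4) = 0.
P_1P_2 = (484/3, -332, -496), P_1P_3 = (230/3, -157, -238); the triple product is linear in x with coefficient 1144 and constant term -75504.
Setting it to zero: x = 66.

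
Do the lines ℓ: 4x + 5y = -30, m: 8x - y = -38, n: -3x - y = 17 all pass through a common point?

Intersecting ℓ and m: solving the 2×2 system gives (x, y) = (-5, -2).
Substitute into n: (-3)(-5) + (-1)(-2) = 17.
This equals 17, so (-5, -2) lies on all three lines and they are concurrent.

Yes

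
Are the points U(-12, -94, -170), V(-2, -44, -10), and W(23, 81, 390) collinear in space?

Yes

UV = (10, 50, 160), UW = (35, 175, 560).
UV × UW = (0, 0, 0).
The cross product vanishes, so the three points are collinear.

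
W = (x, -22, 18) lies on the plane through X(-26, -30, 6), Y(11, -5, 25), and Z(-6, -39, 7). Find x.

11

The plane through X, Y, Z has equation 196x + 343y − 833z = -20384.
Substituting W: (196)x + (-22540) = -20384, so x = 11.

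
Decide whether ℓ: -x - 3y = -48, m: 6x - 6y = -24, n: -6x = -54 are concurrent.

Intersecting ℓ and m: solving the 2×2 system gives (x, y) = (9, 13).
Substitute into n: (-6)(9) + (0)(13) = -54.
This equals -54, so (9, 13) lies on all three lines and they are concurrent.

Yes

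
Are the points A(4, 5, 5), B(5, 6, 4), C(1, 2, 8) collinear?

Yes

AB = (1, 1, -1), AC = (-3, -3, 3).
AB × AC = (0, 0, 0).
The cross product vanishes, so the three points are collinear.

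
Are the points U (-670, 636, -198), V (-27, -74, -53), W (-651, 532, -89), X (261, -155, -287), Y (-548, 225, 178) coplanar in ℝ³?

Yes

The plane through U, V, W has normal n = UV × UW = (-62310, -67332, -53382) and equation n·P = 9494184.
Checking the remaining points: n·X = 9494184, n·Y = 9494184.
All equal 9494184, so all 5 points lie in one plane.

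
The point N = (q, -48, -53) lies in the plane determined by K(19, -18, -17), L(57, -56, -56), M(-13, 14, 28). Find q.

49

The plane through K, L, M has equation −462x − 462y = -462.
Substituting N: (-462)q + (22176) = -462, so q = 49.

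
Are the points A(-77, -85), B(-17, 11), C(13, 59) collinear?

AB = (60, 96), AC = (90, 144).
Twice the signed area of △ABC is (60)(144) − (96)(90) = 0.
The triangle is degenerate (zero area), so the points are collinear.

Yes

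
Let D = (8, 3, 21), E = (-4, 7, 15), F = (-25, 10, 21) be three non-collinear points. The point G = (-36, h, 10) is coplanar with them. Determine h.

15

A normal to the plane is n = DE × DF = (42, 198, 48).
G lies in the plane iff n · DG = 0.
This gives (198)h + (-2970) = 0, so h = 15.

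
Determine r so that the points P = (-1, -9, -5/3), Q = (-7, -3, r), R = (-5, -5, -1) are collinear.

Collinearity requires PQ × PR = 0; each component is linear in r.
The x-component gives (-4)r + (-8/3) = 0, so r = -2/3.
The remaining components then also vanish.

-2/3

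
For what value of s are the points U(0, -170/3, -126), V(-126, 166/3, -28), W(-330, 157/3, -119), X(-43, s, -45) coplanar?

The points are coplanar iff UV · (UW × UX) = 0.
Expanding, this is linear in s: (-31458)s + (524300) = 0.
So s = 50/3.

50/3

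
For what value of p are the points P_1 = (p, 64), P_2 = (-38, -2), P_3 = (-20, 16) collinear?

Collinearity: (P_1 − P_2) must be parallel to (P_3 − P_2) = (18, 18).
Cross-multiplying the components: (p − (-38))·(18) = (66)·(18).
Solving gives p = 28.

28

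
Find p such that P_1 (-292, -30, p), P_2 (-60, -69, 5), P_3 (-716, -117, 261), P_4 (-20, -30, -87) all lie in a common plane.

The points are coplanar iff P_1P_2 · (P_1P_3 × P_1P_4) = 0.
Expanding, this is linear in p: (23664)p + (544272) = 0.
So p = -23.

-23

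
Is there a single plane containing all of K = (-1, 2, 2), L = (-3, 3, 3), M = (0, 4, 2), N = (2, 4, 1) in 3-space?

A normal to the plane through K, L, M is n = KL × KM = (-2, 1, -5).
The plane has equation n·P = -6. For N: n·N = -5.
-5 ≠ -6, so N is off the plane.

No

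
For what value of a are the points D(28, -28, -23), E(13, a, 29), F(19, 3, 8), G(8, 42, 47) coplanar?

24

Normal to plane DFG: n = (0, 10, -10); plane equation n·P = -50.
Requiring n·E = -50: (10)a + (-290) = -50.
So a = 24.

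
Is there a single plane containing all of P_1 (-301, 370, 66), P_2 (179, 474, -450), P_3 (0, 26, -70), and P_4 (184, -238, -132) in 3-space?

With P_1 as base: P_1P_2 = (480, 104, -516), P_1P_3 = (301, -344, -136), P_1P_4 = (485, -608, -198).
P_1P_3 × P_1P_4 = (-14576, -6362, -16168).
P_1P_2 · (P_1P_3 × P_1P_4) = 684560.
Since 684560 ≠ 0, the four points are not coplanar.

No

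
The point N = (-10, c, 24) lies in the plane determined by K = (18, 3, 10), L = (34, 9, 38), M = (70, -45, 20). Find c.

Coplanarity requires KL · (KM × KN) = 0.
KL = (16, 6, 28), KM = (52, -48, 10); the triple product is linear in c with coefficient 1296 and constant term -58320.
Setting it to zero: c = 45.

45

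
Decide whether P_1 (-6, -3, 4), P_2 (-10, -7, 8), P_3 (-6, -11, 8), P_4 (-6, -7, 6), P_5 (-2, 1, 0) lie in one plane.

Yes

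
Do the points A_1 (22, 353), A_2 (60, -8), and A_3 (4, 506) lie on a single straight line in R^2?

No

A_1A_2 = (38, -361), A_1A_3 = (-18, 153).
If collinear, A_1A_3 would be a scalar multiple of A_1A_2. But (38)·(153) ≠ (-361)·(-18) (difference -684), so they are not parallel; the points are not collinear.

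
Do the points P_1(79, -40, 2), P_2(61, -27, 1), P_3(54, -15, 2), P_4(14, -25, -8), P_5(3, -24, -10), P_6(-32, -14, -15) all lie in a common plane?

The plane through P_1, P_2, P_3 has normal n = P_1P_2 × P_1P_3 = (25, 25, -125) and equation n·P = 725.
Checking the remaining points: n·P_4 = 725, n·P_5 = 725, n·P_6 = 725.
All equal 725, so all 6 points lie in one plane.

Yes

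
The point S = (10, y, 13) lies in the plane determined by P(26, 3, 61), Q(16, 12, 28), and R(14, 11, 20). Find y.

27

Coplanarity requires PQ · (PR × PS) = 0.
PQ = (-10, 9, -33), PR = (-12, 8, -41); the triple product is linear in y with coefficient -14 and constant term 378.
Setting it to zero: y = 27.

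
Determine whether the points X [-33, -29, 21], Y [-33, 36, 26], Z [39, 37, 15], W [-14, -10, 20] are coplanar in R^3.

With X as base: XY = (0, 65, 5), XZ = (72, 66, -6), XW = (19, 19, -1).
XZ × XW = (48, -42, 114).
XY · (XZ × XW) = -2160.
Since -2160 ≠ 0, the four points are not coplanar.

No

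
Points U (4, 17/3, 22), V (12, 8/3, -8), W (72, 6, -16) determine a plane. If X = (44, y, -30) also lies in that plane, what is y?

The plane through U, V, W has equation 124x − 1736y + (620/3)z = -14384/3.
Substituting X: (-1736)y + (-744) = -14384/3, so y = 7/3.

7/3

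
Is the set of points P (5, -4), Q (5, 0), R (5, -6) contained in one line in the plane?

Yes

PQ = (0, 4), PR = (0, -2).
Twice the signed area of △PQR is (0)(-2) − (4)(0) = 0.
The triangle is degenerate (zero area), so the points are collinear.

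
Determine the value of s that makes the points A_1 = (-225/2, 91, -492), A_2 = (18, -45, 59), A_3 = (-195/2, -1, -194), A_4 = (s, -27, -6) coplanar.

Normal to plane A_1A_2A_3: n = (10164, -30624, -9966); plane equation n·P = 973038.
Requiring n·A_4 = 973038: (10164)s + (886644) = 973038.
So s = 17/2.

17/2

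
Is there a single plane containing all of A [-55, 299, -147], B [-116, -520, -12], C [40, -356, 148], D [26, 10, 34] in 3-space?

Yes

With A as base: AB = (-61, -819, 135), AC = (95, -655, 295), AD = (81, -289, 181).
AC × AD = (-33300, 6700, 25600).
AB · (AC × AD) = 0.
The scalar triple product vanishes, so the four points are coplanar.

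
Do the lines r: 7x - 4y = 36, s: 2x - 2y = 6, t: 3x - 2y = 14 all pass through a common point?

Yes

Lines aᵢx + bᵢy = cᵢ with pairwise distinct directions are concurrent exactly when det[aᵢ bᵢ cᵢ] = 0.
Here the determinant is 0.
It vanishes, so the lines are concurrent at (8, 5).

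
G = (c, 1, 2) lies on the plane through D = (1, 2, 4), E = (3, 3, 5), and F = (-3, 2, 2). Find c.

Coplanarity requires DE · (DF × DG) = 0.
DE = (2, 1, 1), DF = (-4, 0, -2); the triple product is linear in c with coefficient -2 and constant term -6.
Setting it to zero: c = -3.

-3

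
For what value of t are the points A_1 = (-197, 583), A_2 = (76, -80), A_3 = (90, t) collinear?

Collinearity: (A_3 − A_1) must be parallel to (A_2 − A_1) = (273, -663).
Cross-multiplying the components: (t − 583)·(273) = (287)·(-663).
Solving gives t = -114.

-114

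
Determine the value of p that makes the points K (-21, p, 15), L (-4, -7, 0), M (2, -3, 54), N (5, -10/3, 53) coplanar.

The points are coplanar iff KL · (KM × KN) = 0.
Expanding, this is linear in p: (-168)p + (-728) = 0.
So p = -13/3.

-13/3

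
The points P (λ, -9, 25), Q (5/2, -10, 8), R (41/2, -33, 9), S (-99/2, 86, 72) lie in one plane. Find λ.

15/2

Coplanarity ⇔ det[PQ; PR; PS] = 0.
Expanding, this is linear in λ: (1568)λ + (-11760) = 0.
So λ = 15/2.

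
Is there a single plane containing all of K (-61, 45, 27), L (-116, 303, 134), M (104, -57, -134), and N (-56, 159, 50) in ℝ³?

Yes

The four points are coplanar iff the 3×3 determinant with rows KL, KM, KN is zero.
Rows: (-55, 258, 107), (165, -102, -161), (5, 114, 23).
Expanding along the first row: (-55)(16008) − (258)(4600) + (107)(19320) = 0.
Zero determinant ⇒ coplanar.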